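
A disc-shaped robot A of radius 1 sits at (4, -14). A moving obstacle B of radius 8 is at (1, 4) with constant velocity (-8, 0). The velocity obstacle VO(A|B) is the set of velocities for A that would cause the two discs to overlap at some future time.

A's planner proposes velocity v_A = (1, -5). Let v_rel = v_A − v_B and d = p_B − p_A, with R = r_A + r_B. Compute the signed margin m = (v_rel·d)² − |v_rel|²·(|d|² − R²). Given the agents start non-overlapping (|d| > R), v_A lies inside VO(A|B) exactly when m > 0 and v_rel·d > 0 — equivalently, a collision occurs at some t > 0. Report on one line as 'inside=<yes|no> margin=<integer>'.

d = (-3, 18),  |d|² = 333;  R = 1+8 = 9,  c = 333−9² = 252
v_rel = (9, -5),  |v_rel|² = 106;  v_rel·d = (9)·(-3) + (-5)·(18) = -117
106·t² + 234·t + 252 = 0  ⇒  m = (-117)² − 106·252 = -13023
m = -13023 < 0,  v_rel·d = -117 < 0  ⇒  outside

inside=no margin=-13023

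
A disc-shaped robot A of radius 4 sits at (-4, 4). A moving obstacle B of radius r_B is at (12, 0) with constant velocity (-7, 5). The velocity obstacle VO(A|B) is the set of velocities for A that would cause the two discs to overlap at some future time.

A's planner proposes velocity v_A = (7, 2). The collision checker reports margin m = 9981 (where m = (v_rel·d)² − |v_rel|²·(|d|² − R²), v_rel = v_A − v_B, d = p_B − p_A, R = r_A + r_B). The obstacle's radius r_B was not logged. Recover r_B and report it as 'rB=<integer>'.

m = 9981
d = (16, -4);  v_rel = (14, -3),  |v_rel|² = 205
v_rel×d = (14)·(-4) − (-3)·(16) = -8
since m = R²·205 − (-8)²:  R² = (64 + 9981) / 205 = 49
R = √49 = 7  ⇒  r_B = 7 − 4 = 3

rB=3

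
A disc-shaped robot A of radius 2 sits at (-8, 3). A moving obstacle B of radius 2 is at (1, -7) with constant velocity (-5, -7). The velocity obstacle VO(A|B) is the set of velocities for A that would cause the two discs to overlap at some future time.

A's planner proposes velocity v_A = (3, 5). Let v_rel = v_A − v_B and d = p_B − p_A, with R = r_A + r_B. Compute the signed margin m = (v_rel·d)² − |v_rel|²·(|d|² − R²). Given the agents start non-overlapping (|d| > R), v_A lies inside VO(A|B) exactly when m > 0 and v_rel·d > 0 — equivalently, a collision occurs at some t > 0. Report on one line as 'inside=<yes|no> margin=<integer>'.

d = (9, -10),  |d|² = 181;  R = 2+2 = 4,  c = 181−4² = 165
v_rel = (8, 12),  |v_rel|² = 208;  v_rel·d = (8)·(9) + (12)·(-10) = -48
208·t² + 96·t + 165 = 0  ⇒  m = (-48)² − 208·165 = -32016
m = -32016 < 0,  v_rel·d = -48 < 0  ⇒  outside

inside=no margin=-32016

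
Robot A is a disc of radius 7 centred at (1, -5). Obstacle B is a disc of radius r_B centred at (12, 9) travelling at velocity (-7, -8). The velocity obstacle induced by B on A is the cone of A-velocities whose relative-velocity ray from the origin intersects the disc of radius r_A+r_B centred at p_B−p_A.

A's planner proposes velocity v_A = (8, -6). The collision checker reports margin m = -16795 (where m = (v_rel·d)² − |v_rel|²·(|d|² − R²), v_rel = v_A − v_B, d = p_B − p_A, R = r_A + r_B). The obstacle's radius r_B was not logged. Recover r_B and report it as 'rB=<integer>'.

m = -16795
d = (11, 14);  v_rel = (15, 2),  |v_rel|² = 229
v_rel×d = (15)·(14) − (2)·(11) = 188
since m = R²·229 − 188²:  R² = (35344 + -16795) / 229 = 81
R = √81 = 9  ⇒  r_B = 9 − 7 = 2

rB=2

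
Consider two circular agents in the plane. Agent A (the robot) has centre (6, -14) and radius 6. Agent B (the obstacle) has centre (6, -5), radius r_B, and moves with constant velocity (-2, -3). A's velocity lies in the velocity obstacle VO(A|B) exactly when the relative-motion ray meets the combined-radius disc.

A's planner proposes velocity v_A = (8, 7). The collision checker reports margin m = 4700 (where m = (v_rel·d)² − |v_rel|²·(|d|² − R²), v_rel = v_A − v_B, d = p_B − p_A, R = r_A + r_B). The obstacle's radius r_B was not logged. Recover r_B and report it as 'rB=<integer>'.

m = 4700
d = (0, 9);  v_rel = (10, 10),  |v_rel|² = 200
v_rel×d = (10)·(9) − (10)·(0) = 90
since m = R²·200 − 90²:  R² = (8100 + 4700) / 200 = 64
R = √64 = 8  ⇒  r_B = 8 − 6 = 2

rB=2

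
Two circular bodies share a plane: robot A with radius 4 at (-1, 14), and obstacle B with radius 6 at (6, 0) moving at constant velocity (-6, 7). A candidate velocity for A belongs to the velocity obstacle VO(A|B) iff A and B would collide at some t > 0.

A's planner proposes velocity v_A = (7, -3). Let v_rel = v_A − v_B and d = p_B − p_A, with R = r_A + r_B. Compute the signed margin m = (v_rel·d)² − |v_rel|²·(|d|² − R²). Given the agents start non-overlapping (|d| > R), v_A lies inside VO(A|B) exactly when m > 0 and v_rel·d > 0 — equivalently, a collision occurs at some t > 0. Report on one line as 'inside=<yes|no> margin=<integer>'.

d = (7, -14),  |d|² = 245;  R = 4+6 = 10,  c = 245−10² = 145
v_rel = (13, -10),  |v_rel|² = 269;  v_rel·d = (13)·(7) + (-10)·(-14) = 231
269·t² − 462·t + 145 = 0  ⇒  m = 231² − 269·145 = 14356
m = 14356 > 0,  v_rel·d = 231 > 0  ⇒  inside

inside=yes margin=14356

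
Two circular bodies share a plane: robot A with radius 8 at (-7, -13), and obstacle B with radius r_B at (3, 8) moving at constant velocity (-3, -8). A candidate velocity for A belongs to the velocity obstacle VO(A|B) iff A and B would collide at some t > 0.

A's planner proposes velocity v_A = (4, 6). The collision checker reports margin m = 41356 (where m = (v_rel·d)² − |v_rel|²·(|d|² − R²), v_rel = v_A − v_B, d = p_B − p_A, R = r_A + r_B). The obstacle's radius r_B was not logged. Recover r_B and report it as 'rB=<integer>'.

m = 41356
d = (10, 21);  v_rel = (7, 14),  |v_rel|² = 245
v_rel×d = (7)·(21) − (14)·(10) = 7
since m = R²·245 − 7²:  R² = (49 + 41356) / 245 = 169
R = √169 = 13  ⇒  r_B = 13 − 8 = 5

rB=5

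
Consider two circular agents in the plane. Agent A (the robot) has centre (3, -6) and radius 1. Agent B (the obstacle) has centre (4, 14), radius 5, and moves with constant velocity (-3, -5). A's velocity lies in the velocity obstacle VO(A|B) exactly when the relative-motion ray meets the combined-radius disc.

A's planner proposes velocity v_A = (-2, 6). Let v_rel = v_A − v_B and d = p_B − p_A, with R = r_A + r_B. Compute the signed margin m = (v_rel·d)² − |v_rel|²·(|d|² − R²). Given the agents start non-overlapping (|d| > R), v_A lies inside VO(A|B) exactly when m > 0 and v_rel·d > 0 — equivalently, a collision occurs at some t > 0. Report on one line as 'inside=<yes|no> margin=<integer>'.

d = (1, 20),  |d|² = 401;  R = 1+5 = 6,  c = 401−6² = 365
v_rel = (1, 11),  |v_rel|² = 122;  v_rel·d = (1)·(1) + (11)·(20) = 221
122·t² − 442·t + 365 = 0  ⇒  m = 221² − 122·365 = 4311
m = 4311 > 0,  v_rel·d = 221 > 0  ⇒  inside

inside=yes margin=4311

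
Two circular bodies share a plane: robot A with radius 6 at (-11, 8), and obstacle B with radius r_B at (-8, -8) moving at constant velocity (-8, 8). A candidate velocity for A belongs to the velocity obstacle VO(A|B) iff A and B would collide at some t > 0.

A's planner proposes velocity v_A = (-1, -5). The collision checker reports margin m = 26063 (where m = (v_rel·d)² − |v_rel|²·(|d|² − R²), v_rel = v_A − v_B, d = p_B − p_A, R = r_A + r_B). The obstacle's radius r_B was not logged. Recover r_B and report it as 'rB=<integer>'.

m = 26063
d = (3, -16);  v_rel = (7, -13),  |v_rel|² = 218
v_rel×d = (7)·(-16) − (-13)·(3) = -73
since m = R²·218 − (-73)²:  R² = (5329 + 26063) / 218 = 144
R = √144 = 12  ⇒  r_B = 12 − 6 = 6

rB=6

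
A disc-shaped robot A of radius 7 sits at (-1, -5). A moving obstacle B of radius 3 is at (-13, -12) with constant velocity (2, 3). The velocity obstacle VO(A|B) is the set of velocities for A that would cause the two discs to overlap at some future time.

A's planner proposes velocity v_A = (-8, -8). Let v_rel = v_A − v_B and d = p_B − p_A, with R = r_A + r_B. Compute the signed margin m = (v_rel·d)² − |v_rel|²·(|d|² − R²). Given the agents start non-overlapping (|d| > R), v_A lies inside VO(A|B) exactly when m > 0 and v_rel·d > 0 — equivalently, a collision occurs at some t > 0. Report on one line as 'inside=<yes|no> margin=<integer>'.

d = (-12, -7),  |d|² = 193;  R = 7+3 = 10,  c = 193−10² = 93
v_rel = (-10, -11),  |v_rel|² = 221;  v_rel·d = (-10)·(-12) + (-11)·(-7) = 197
221·t² − 394·t + 93 = 0  ⇒  m = 197² − 221·93 = 18256
m = 18256 > 0,  v_rel·d = 197 > 0  ⇒  inside

inside=yes margin=18256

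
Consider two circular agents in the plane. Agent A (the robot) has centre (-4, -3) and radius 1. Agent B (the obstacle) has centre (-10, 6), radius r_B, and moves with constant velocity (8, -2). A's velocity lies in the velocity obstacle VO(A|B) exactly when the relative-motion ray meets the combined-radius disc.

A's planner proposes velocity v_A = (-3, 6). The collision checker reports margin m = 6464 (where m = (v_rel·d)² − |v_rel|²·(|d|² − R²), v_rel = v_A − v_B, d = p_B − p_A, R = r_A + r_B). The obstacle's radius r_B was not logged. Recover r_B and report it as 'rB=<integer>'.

m = 6464
d = (-6, 9);  v_rel = (-11, 8),  |v_rel|² = 185
v_rel×d = (-11)·(9) − (8)·(-6) = -51
since m = R²·185 − (-51)²:  R² = (2601 + 6464) / 185 = 49
R = √49 = 7  ⇒  r_B = 7 − 1 = 6

rB=6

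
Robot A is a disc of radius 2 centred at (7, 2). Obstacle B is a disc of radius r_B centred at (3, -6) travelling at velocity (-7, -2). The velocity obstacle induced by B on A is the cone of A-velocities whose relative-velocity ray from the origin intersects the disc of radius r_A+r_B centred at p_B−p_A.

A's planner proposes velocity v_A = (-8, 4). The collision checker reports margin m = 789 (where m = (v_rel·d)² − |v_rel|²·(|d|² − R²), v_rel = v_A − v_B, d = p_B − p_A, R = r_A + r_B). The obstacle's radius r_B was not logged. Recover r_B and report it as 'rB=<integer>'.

m = 789
d = (-4, -8);  v_rel = (-1, 6),  |v_rel|² = 37
v_rel×d = (-1)·(-8) − (6)·(-4) = 32
since m = R²·37 − 32²:  R² = (1024 + 789) / 37 = 49
R = √49 = 7  ⇒  r_B = 7 − 2 = 5

rB=5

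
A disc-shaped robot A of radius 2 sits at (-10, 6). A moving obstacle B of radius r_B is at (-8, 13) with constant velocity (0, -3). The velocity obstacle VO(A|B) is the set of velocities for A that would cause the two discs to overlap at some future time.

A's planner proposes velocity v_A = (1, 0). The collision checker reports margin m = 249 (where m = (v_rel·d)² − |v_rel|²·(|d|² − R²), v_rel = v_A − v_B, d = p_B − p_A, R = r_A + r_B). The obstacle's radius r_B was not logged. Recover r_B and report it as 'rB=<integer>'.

m = 249
d = (2, 7);  v_rel = (1, 3),  |v_rel|² = 10
v_rel×d = (1)·(7) − (3)·(2) = 1
since m = R²·10 − 1²:  R² = (1 + 249) / 10 = 25
R = √25 = 5  ⇒  r_B = 5 − 2 = 3

rB=3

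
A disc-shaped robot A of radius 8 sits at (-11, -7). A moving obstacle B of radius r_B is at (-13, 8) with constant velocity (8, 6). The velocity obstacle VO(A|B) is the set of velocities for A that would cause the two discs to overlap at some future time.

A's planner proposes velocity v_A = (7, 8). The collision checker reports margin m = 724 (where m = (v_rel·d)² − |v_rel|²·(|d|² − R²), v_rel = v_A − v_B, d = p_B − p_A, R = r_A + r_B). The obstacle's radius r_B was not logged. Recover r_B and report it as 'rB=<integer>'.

m = 724
d = (-2, 15);  v_rel = (-1, 2),  |v_rel|² = 5
v_rel×d = (-1)·(15) − (2)·(-2) = -11
since m = R²·5 − (-11)²:  R² = (121 + 724) / 5 = 169
R = √169 = 13  ⇒  r_B = 13 − 8 = 5

rB=5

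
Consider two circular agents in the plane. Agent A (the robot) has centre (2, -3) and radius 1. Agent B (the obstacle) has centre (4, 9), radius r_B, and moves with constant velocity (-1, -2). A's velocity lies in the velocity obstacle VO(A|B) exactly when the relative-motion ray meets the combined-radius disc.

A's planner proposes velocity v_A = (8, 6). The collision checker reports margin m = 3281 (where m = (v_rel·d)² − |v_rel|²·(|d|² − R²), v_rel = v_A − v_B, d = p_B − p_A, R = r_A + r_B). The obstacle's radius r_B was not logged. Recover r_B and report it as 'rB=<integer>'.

m = 3281
d = (2, 12);  v_rel = (9, 8),  |v_rel|² = 145
v_rel×d = (9)·(12) − (8)·(2) = 92
since m = R²·145 − 92²:  R² = (8464 + 3281) / 145 = 81
R = √81 = 9  ⇒  r_B = 9 − 1 = 8

rB=8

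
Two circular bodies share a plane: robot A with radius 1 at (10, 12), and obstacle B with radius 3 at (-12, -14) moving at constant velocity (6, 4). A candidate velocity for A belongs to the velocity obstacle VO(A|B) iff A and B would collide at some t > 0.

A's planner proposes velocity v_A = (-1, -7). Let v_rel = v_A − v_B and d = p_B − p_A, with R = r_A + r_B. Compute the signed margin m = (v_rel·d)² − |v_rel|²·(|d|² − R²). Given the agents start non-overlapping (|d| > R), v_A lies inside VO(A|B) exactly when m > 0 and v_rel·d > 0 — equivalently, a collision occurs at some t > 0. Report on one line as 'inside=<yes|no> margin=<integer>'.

d = (-22, -26),  |d|² = 1160;  R = 1+3 = 4,  c = 1160−4² = 1144
v_rel = (-7, -11),  |v_rel|² = 170;  v_rel·d = (-7)·(-22) + (-11)·(-26) = 440
170·t² − 880·t + 1144 = 0  ⇒  m = 440² − 170·1144 = -880
m = -880 < 0,  v_rel·d = 440 > 0  ⇒  outside

inside=no margin=-880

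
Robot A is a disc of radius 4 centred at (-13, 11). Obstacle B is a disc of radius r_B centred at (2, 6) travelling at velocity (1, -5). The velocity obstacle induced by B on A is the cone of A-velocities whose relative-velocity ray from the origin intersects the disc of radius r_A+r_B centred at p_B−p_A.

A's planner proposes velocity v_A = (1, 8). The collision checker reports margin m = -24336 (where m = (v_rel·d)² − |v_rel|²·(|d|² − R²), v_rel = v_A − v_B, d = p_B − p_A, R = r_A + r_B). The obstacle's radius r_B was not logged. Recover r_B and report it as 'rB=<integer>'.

m = -24336
d = (15, -5);  v_rel = (0, 13),  |v_rel|² = 169
v_rel×d = (0)·(-5) − (13)·(15) = -195
since m = R²·169 − (-195)²:  R² = (38025 + -24336) / 169 = 81
R = √81 = 9  ⇒  r_B = 9 − 4 = 5

rB=5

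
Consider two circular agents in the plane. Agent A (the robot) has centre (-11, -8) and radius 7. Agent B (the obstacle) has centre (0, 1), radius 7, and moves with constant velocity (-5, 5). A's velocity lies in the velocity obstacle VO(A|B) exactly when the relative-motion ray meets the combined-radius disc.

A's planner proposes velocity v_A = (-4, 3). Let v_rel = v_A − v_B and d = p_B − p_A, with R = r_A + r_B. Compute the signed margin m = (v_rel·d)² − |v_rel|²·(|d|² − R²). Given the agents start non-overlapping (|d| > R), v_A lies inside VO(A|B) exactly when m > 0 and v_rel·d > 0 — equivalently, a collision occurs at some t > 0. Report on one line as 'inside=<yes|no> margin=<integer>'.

d = (11, 9),  |d|² = 202;  R = 7+7 = 14,  c = 202−14² = 6
v_rel = (1, -2),  |v_rel|² = 5;  v_rel·d = (1)·(11) + (-2)·(9) = -7
5·t² + 14·t + 6 = 0  ⇒  m = (-7)² − 5·6 = 19
m = 19 > 0,  v_rel·d = -7 < 0  ⇒  outside

inside=no margin=19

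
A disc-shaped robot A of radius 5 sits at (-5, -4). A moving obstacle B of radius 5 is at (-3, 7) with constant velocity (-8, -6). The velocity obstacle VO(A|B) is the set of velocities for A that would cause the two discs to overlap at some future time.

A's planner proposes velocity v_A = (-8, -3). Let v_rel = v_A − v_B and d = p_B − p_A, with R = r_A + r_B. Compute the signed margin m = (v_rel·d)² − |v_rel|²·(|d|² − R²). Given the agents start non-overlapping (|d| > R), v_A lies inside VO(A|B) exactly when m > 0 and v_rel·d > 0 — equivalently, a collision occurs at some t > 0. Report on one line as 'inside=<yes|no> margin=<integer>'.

d = (2, 11),  |d|² = 125;  R = 5+5 = 10,  c = 125−10² = 25
v_rel = (0, 3),  |v_rel|² = 9;  v_rel·d = (0)·(2) + (3)·(11) = 33
9·t² − 66·t + 25 = 0  ⇒  m = 33² − 9·25 = 864
m = 864 > 0,  v_rel·d = 33 > 0  ⇒  inside

inside=yes margin=864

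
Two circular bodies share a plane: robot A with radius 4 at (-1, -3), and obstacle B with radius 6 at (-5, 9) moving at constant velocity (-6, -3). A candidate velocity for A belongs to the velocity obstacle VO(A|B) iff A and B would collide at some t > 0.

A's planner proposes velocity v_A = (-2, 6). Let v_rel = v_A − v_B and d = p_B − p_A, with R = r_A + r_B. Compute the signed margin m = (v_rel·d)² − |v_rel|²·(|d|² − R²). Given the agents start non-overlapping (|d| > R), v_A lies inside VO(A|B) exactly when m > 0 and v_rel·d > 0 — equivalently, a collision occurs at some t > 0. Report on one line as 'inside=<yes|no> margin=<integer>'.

d = (-4, 12),  |d|² = 160;  R = 4+6 = 10,  c = 160−10² = 60
v_rel = (4, 9),  |v_rel|² = 97;  v_rel·d = (4)·(-4) + (9)·(12) = 92
97·t² − 184·t + 60 = 0  ⇒  m = 92² − 97·60 = 2644
m = 2644 > 0,  v_rel·d = 92 > 0  ⇒  inside

inside=yes margin=2644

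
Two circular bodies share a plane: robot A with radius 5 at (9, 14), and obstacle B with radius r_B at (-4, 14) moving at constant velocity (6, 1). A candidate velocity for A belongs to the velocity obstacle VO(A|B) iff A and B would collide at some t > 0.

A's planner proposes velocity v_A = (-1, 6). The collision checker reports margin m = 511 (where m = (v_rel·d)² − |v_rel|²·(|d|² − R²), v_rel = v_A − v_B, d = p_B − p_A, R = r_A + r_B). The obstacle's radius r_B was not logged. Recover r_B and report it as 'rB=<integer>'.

m = 511
d = (-13, 0);  v_rel = (-7, 5),  |v_rel|² = 74
v_rel×d = (-7)·(0) − (5)·(-13) = 65
since m = R²·74 − 65²:  R² = (4225 + 511) / 74 = 64
R = √64 = 8  ⇒  r_B = 8 − 5 = 3

rB=3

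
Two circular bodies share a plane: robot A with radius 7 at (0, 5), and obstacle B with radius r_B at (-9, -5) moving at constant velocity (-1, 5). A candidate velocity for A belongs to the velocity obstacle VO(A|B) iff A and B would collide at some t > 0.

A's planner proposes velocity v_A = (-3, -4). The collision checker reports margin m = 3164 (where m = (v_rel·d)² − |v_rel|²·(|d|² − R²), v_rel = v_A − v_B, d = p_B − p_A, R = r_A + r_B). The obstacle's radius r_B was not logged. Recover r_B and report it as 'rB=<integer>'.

m = 3164
d = (-9, -10);  v_rel = (-2, -9),  |v_rel|² = 85
v_rel×d = (-2)·(-10) − (-9)·(-9) = -61
since m = R²·85 − (-61)²:  R² = (3721 + 3164) / 85 = 81
R = √81 = 9  ⇒  r_B = 9 − 7 = 2

rB=2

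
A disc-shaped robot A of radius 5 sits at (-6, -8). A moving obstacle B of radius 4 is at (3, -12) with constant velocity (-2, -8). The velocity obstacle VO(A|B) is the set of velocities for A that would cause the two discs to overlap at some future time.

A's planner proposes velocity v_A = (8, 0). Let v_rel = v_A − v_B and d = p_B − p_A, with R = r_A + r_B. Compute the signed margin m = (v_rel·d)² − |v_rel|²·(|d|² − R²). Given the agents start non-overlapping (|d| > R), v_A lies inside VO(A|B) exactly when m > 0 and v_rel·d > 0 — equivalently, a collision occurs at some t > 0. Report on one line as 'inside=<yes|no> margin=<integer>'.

d = (9, -4),  |d|² = 97;  R = 5+4 = 9,  c = 97−9² = 16
v_rel = (10, 8),  |v_rel|² = 164;  v_rel·d = (10)·(9) + (8)·(-4) = 58
164·t² − 116·t + 16 = 0  ⇒  m = 58² − 164·16 = 740
m = 740 > 0,  v_rel·d = 58 > 0  ⇒  inside

inside=yes margin=740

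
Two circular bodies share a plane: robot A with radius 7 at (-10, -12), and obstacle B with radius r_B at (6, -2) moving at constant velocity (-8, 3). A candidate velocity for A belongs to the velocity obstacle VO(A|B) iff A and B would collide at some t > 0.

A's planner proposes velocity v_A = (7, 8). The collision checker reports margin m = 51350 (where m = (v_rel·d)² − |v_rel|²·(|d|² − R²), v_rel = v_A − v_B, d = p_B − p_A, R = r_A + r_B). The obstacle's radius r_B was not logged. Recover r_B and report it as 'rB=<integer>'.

m = 51350
d = (16, 10);  v_rel = (15, 5),  |v_rel|² = 250
v_rel×d = (15)·(10) − (5)·(16) = 70
since m = R²·250 − 70²:  R² = (4900 + 51350) / 250 = 225
R = √225 = 15  ⇒  r_B = 15 − 7 = 8

rB=8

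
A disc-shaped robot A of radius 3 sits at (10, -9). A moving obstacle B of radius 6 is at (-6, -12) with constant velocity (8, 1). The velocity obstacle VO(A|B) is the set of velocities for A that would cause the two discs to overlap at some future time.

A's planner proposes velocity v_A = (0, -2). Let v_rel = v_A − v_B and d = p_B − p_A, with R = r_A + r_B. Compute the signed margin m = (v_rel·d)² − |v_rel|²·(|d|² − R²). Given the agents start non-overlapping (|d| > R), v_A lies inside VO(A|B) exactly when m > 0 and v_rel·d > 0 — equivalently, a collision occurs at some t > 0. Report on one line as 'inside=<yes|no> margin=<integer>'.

d = (-16, -3),  |d|² = 265;  R = 3+6 = 9,  c = 265−9² = 184
v_rel = (-8, -3),  |v_rel|² = 73;  v_rel·d = (-8)·(-16) + (-3)·(-3) = 137
73·t² − 274·t + 184 = 0  ⇒  m = 137² − 73·184 = 5337
m = 5337 > 0,  v_rel·d = 137 > 0  ⇒  inside

inside=yes margin=5337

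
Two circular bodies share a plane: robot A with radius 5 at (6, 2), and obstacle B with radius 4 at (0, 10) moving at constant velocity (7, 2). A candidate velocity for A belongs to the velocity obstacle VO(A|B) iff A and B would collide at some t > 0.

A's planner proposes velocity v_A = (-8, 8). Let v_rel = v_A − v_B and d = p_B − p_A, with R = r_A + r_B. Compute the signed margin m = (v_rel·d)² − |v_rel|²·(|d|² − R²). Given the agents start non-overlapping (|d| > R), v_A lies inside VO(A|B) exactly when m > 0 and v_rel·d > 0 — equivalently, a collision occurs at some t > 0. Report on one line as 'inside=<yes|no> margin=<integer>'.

d = (-6, 8),  |d|² = 100;  R = 5+4 = 9,  c = 100−9² = 19
v_rel = (-15, 6),  |v_rel|² = 261;  v_rel·d = (-15)·(-6) + (6)·(8) = 138
261·t² − 276·t + 19 = 0  ⇒  m = 138² − 261·19 = 14085
m = 14085 > 0,  v_rel·d = 138 > 0  ⇒  inside

inside=yes margin=14085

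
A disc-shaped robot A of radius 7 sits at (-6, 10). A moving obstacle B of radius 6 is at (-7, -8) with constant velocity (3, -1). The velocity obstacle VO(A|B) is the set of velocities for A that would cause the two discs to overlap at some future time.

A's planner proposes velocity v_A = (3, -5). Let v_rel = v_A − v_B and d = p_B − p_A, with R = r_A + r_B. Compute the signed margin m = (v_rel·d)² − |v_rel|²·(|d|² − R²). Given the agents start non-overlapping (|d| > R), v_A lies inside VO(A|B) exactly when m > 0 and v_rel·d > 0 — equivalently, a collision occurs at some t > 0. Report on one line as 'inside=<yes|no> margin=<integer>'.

d = (-1, -18),  |d|² = 325;  R = 7+6 = 13,  c = 325−13² = 156
v_rel = (0, -4),  |v_rel|² = 16;  v_rel·d = (0)·(-1) + (-4)·(-18) = 72
16·t² − 144·t + 156 = 0  ⇒  m = 72² − 16·156 = 2688
m = 2688 > 0,  v_rel·d = 72 > 0  ⇒  inside

inside=yes margin=2688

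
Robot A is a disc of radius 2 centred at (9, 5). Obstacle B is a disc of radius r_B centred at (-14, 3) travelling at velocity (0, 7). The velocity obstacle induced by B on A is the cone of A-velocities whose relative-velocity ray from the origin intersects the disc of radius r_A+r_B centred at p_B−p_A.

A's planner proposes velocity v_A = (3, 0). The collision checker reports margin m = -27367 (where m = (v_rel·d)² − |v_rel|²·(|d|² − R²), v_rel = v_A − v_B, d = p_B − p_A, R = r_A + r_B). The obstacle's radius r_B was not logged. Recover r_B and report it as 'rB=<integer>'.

m = -27367
d = (-23, -2);  v_rel = (3, -7),  |v_rel|² = 58
v_rel×d = (3)·(-2) − (-7)·(-23) = -167
since m = R²·58 − (-167)²:  R² = (27889 + -27367) / 58 = 9
R = √9 = 3  ⇒  r_B = 3 − 2 = 1

rB=1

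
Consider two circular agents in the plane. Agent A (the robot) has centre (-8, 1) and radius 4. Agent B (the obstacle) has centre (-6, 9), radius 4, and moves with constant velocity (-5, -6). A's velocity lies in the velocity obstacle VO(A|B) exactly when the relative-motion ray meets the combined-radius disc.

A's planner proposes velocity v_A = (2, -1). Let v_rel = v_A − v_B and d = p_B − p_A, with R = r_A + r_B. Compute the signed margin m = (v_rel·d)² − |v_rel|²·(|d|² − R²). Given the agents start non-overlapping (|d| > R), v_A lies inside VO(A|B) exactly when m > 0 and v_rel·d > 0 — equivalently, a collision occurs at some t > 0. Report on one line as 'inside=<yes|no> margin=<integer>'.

d = (2, 8),  |d|² = 68;  R = 4+4 = 8,  c = 68−8² = 4
v_rel = (7, 5),  |v_rel|² = 74;  v_rel·d = (7)·(2) + (5)·(8) = 54
74·t² − 108·t + 4 = 0  ⇒  m = 54² − 74·4 = 2620
m = 2620 > 0,  v_rel·d = 54 > 0  ⇒  inside

inside=yes margin=2620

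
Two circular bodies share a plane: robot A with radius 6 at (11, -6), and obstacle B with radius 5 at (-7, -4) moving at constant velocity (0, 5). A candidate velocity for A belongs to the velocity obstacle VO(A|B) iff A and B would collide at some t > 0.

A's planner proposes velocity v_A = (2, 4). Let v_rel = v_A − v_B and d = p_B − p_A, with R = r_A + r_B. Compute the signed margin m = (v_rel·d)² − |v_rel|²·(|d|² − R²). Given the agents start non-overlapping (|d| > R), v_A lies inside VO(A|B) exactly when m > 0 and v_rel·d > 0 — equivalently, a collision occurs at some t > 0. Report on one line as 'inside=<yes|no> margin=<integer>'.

d = (-18, 2),  |d|² = 328;  R = 6+5 = 11,  c = 328−11² = 207
v_rel = (2, -1),  |v_rel|² = 5;  v_rel·d = (2)·(-18) + (-1)·(2) = -38
5·t² + 76·t + 207 = 0  ⇒  m = (-38)² − 5·207 = 409
m = 409 > 0,  v_rel·d = -38 < 0  ⇒  outside

inside=no margin=409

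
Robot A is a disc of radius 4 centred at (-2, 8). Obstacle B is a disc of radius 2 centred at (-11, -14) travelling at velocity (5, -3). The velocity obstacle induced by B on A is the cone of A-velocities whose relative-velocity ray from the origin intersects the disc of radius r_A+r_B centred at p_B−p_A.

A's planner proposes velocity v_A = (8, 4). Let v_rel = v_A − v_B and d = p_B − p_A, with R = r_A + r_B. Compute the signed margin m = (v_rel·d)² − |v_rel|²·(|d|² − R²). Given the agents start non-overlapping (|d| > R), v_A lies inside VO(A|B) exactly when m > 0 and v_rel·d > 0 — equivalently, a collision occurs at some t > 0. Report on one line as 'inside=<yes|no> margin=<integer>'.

d = (-9, -22),  |d|² = 565;  R = 4+2 = 6,  c = 565−6² = 529
v_rel = (3, 7),  |v_rel|² = 58;  v_rel·d = (3)·(-9) + (7)·(-22) = -181
58·t² + 362·t + 529 = 0  ⇒  m = (-181)² − 58·529 = 2079
m = 2079 > 0,  v_rel·d = -181 < 0  ⇒  outside

inside=no margin=2079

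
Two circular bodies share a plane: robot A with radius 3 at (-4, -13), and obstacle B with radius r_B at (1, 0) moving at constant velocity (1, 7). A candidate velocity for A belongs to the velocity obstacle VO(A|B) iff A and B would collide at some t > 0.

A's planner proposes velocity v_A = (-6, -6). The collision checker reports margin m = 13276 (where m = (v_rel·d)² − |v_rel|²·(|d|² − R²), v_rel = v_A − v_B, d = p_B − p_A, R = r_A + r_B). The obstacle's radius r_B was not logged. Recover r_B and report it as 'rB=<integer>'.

m = 13276
d = (5, 13);  v_rel = (-7, -13),  |v_rel|² = 218
v_rel×d = (-7)·(13) − (-13)·(5) = -26
since m = R²·218 − (-26)²:  R² = (676 + 13276) / 218 = 64
R = √64 = 8  ⇒  r_B = 8 − 3 = 5

rB=5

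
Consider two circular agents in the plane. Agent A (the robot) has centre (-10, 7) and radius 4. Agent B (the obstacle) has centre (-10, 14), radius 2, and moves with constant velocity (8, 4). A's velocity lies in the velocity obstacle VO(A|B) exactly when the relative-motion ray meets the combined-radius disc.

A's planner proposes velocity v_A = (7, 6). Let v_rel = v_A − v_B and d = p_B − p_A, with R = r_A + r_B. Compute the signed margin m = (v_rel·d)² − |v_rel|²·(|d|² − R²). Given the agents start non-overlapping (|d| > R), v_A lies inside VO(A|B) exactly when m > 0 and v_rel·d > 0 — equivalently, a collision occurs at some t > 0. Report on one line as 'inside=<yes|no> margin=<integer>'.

d = (0, 7),  |d|² = 49;  R = 4+2 = 6,  c = 49−6² = 13
v_rel = (-1, 2),  |v_rel|² = 5;  v_rel·d = (-1)·(0) + (2)·(7) = 14
5·t² − 28·t + 13 = 0  ⇒  m = 14² − 5·13 = 131
m = 131 > 0,  v_rel·d = 14 > 0  ⇒  inside

inside=yes margin=131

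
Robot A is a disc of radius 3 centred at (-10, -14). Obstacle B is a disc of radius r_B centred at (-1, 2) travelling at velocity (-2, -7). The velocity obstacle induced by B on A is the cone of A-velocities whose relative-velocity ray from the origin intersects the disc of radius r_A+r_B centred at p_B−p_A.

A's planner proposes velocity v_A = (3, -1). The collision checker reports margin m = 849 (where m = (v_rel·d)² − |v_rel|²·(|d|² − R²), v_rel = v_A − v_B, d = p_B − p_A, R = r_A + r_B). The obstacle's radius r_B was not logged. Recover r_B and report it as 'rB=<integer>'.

m = 849
d = (9, 16);  v_rel = (5, 6),  |v_rel|² = 61
v_rel×d = (5)·(16) − (6)·(9) = 26
since m = R²·61 − 26²:  R² = (676 + 849) / 61 = 25
R = √25 = 5  ⇒  r_B = 5 − 3 = 2

rB=2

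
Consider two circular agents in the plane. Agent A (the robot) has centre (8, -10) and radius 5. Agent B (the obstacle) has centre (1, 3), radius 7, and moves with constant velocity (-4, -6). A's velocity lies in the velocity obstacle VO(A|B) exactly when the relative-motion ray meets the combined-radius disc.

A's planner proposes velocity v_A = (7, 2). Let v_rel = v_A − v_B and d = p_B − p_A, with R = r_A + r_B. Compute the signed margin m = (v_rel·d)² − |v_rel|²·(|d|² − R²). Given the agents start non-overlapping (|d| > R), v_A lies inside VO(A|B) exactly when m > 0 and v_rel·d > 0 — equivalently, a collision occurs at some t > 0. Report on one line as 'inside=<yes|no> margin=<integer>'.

d = (-7, 13),  |d|² = 218;  R = 5+7 = 12,  c = 218−12² = 74
v_rel = (11, 8),  |v_rel|² = 185;  v_rel·d = (11)·(-7) + (8)·(13) = 27
185·t² − 54·t + 74 = 0  ⇒  m = 27² − 185·74 = -12961
m = -12961 < 0,  v_rel·d = 27 > 0  ⇒  outside

inside=no margin=-12961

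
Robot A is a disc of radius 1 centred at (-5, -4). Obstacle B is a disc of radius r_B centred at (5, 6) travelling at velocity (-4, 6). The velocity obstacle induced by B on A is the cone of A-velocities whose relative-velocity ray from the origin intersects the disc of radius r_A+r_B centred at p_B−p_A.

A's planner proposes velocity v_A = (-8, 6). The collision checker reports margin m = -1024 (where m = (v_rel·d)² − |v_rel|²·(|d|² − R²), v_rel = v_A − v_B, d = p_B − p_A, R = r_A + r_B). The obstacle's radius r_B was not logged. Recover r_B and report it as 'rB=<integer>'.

m = -1024
d = (10, 10);  v_rel = (-4, 0),  |v_rel|² = 16
v_rel×d = (-4)·(10) − (0)·(10) = -40
since m = R²·16 − (-40)²:  R² = (1600 + -1024) / 16 = 36
R = √36 = 6  ⇒  r_B = 6 − 1 = 5

rB=5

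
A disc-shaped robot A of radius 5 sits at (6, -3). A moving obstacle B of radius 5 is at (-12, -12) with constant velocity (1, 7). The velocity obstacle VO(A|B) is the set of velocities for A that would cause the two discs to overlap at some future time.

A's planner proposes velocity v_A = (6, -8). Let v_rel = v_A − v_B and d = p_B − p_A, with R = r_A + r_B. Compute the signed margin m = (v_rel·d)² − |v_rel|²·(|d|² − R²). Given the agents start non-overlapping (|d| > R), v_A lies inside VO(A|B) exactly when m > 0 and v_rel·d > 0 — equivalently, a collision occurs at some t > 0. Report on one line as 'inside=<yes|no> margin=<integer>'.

d = (-18, -9),  |d|² = 405;  R = 5+5 = 10,  c = 405−10² = 305
v_rel = (5, -15),  |v_rel|² = 250;  v_rel·d = (5)·(-18) + (-15)·(-9) = 45
250·t² − 90·t + 305 = 0  ⇒  m = 45² − 250·305 = -74225
m = -74225 < 0,  v_rel·d = 45 > 0  ⇒  outside

inside=no margin=-74225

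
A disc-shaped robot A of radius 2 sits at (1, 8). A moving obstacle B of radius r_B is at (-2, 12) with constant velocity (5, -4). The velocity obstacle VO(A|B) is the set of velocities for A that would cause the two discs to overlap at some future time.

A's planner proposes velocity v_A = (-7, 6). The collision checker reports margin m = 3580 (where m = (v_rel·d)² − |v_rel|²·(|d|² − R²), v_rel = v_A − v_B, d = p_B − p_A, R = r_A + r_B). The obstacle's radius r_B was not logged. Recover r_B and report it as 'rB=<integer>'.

m = 3580
d = (-3, 4);  v_rel = (-12, 10),  |v_rel|² = 244
v_rel×d = (-12)·(4) − (10)·(-3) = -18
since m = R²·244 − (-18)²:  R² = (324 + 3580) / 244 = 16
R = √16 = 4  ⇒  r_B = 4 − 2 = 2

rB=2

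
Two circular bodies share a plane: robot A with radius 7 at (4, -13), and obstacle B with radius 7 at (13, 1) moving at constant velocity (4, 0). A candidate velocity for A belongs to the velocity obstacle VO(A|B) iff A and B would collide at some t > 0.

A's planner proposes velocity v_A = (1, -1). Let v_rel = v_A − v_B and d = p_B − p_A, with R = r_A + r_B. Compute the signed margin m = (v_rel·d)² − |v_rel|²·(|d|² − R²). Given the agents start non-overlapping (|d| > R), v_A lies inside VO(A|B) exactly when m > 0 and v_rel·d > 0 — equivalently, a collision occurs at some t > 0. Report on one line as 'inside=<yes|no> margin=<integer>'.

d = (9, 14),  |d|² = 277;  R = 7+7 = 14,  c = 277−14² = 81
v_rel = (-3, -1),  |v_rel|² = 10;  v_rel·d = (-3)·(9) + (-1)·(14) = -41
10·t² + 82·t + 81 = 0  ⇒  m = (-41)² − 10·81 = 871
m = 871 > 0,  v_rel·d = -41 < 0  ⇒  outside

inside=no margin=871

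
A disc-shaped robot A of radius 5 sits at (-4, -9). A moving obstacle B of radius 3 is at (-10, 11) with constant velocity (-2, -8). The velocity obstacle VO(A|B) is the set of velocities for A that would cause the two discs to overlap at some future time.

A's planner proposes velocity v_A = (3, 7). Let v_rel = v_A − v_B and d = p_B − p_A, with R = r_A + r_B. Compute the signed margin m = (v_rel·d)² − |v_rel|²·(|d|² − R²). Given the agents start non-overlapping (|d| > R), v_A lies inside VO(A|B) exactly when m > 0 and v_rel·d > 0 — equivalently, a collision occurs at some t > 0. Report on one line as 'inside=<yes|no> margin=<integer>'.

d = (-6, 20),  |d|² = 436;  R = 5+3 = 8,  c = 436−8² = 372
v_rel = (5, 15),  |v_rel|² = 250;  v_rel·d = (5)·(-6) + (15)·(20) = 270
250·t² − 540·t + 372 = 0  ⇒  m = 270² − 250·372 = -20100
m = -20100 < 0,  v_rel·d = 270 > 0  ⇒  outside

inside=no margin=-20100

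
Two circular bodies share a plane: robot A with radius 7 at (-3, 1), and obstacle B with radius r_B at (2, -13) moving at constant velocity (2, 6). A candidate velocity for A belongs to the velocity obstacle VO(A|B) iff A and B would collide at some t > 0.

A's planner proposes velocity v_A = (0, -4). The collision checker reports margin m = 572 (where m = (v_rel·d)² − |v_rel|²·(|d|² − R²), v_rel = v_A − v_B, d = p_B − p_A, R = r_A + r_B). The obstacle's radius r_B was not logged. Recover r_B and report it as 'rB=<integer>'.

m = 572
d = (5, -14);  v_rel = (-2, -10),  |v_rel|² = 104
v_rel×d = (-2)·(-14) − (-10)·(5) = 78
since m = R²·104 − 78²:  R² = (6084 + 572) / 104 = 64
R = √64 = 8  ⇒  r_B = 8 − 7 = 1

rB=1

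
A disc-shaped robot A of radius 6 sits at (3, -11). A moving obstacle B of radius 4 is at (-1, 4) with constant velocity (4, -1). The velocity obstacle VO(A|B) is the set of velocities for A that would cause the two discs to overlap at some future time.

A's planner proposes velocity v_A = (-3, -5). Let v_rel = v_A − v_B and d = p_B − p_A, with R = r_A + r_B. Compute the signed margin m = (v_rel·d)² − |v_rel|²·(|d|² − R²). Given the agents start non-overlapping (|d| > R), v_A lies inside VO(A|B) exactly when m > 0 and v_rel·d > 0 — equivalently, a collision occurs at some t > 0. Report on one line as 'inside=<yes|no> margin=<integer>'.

d = (-4, 15),  |d|² = 241;  R = 6+4 = 10,  c = 241−10² = 141
v_rel = (-7, -4),  |v_rel|² = 65;  v_rel·d = (-7)·(-4) + (-4)·(15) = -32
65·t² + 64·t + 141 = 0  ⇒  m = (-32)² − 65·141 = -8141
m = -8141 < 0,  v_rel·d = -32 < 0  ⇒  outside

inside=no margin=-8141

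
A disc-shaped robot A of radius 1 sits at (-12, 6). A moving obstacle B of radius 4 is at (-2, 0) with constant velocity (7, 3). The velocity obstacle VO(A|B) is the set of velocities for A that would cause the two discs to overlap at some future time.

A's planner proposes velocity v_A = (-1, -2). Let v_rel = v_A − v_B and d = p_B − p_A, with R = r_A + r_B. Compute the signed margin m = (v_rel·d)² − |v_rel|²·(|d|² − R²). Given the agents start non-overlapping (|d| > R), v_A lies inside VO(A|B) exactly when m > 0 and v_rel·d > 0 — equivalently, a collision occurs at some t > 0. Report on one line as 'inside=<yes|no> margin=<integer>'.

d = (10, -6),  |d|² = 136;  R = 1+4 = 5,  c = 136−5² = 111
v_rel = (-8, -5),  |v_rel|² = 89;  v_rel·d = (-8)·(10) + (-5)·(-6) = -50
89·t² + 100·t + 111 = 0  ⇒  m = (-50)² − 89·111 = -7379
m = -7379 < 0,  v_rel·d = -50 < 0  ⇒  outside

inside=no margin=-7379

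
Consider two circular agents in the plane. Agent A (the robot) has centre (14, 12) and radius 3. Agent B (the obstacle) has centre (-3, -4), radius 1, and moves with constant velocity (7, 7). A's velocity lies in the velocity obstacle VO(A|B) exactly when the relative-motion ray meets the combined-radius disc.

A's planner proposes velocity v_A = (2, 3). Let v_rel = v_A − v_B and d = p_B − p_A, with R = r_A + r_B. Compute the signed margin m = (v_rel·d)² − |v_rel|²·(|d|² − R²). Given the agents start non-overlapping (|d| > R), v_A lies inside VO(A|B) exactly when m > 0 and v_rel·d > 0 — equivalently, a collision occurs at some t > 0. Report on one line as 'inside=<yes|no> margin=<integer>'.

d = (-17, -16),  |d|² = 545;  R = 3+1 = 4,  c = 545−4² = 529
v_rel = (-5, -4),  |v_rel|² = 41;  v_rel·d = (-5)·(-17) + (-4)·(-16) = 149
41·t² − 298·t + 529 = 0  ⇒  m = 149² − 41·529 = 512
m = 512 > 0,  v_rel·d = 149 > 0  ⇒  inside

inside=yes margin=512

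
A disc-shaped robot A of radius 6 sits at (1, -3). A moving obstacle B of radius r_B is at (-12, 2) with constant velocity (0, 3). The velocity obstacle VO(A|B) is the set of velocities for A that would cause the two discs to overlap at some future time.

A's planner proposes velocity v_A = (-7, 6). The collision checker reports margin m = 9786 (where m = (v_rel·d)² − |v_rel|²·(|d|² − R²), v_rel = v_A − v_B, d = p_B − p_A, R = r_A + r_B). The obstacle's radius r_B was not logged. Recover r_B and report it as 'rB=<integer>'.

m = 9786
d = (-13, 5);  v_rel = (-7, 3),  |v_rel|² = 58
v_rel×d = (-7)·(5) − (3)·(-13) = 4
since m = R²·58 − 4²:  R² = (16 + 9786) / 58 = 169
R = √169 = 13  ⇒  r_B = 13 − 6 = 7

rB=7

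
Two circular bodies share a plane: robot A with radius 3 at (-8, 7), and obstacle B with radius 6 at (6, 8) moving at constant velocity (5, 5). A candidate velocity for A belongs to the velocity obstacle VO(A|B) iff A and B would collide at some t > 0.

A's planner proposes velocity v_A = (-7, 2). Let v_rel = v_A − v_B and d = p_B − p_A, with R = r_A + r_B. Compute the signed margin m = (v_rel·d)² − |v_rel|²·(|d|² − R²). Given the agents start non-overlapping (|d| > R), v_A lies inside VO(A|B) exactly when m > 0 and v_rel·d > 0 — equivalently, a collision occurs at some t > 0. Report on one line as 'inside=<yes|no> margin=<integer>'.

d = (14, 1),  |d|² = 197;  R = 3+6 = 9,  c = 197−9² = 116
v_rel = (-12, -3),  |v_rel|² = 153;  v_rel·d = (-12)·(14) + (-3)·(1) = -171
153·t² + 342·t + 116 = 0  ⇒  m = (-171)² − 153·116 = 11493
m = 11493 > 0,  v_rel·d = -171 < 0  ⇒  outside

inside=no margin=11493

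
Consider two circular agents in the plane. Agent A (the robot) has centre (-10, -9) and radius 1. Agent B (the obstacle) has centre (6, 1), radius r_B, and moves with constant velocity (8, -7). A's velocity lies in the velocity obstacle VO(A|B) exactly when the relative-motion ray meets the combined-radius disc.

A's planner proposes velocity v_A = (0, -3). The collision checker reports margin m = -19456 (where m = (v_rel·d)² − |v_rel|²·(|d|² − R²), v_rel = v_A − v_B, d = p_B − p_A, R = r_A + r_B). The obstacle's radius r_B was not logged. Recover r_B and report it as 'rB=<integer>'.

m = -19456
d = (16, 10);  v_rel = (-8, 4),  |v_rel|² = 80
v_rel×d = (-8)·(10) − (4)·(16) = -144
since m = R²·80 − (-144)²:  R² = (20736 + -19456) / 80 = 16
R = √16 = 4  ⇒  r_B = 4 − 1 = 3

rB=3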